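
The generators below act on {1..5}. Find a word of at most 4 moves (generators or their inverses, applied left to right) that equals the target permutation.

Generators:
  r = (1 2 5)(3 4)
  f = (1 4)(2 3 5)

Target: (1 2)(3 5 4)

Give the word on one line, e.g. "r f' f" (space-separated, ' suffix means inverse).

f f r

  after f: (1 4)(2 3 5)
  after f: (2 5 3)
  after r: (1 2)(3 5 4)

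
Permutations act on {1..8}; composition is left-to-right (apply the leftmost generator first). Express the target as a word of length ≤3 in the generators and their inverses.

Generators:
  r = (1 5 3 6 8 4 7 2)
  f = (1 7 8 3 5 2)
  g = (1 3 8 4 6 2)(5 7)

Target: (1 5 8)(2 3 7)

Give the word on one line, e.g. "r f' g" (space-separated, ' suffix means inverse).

f' f'

  after f': (1 2 5 3 8 7)
  after f': (1 5 8)(2 3 7)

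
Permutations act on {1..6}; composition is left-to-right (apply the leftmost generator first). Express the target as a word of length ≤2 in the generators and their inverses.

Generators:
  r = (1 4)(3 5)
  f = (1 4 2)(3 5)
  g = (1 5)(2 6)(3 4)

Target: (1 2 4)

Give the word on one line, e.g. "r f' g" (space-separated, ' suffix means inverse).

  after f: (1 4 2)(3 5)
  after f: (1 2 4)

f f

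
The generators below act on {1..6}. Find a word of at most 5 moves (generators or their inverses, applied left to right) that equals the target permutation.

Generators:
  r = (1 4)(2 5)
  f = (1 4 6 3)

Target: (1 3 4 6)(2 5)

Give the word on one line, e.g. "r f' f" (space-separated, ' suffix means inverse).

r' f f

  after r': (1 4)(2 5)
  after f: (1 6 3)(2 5)
  after f: (1 3 4 6)(2 5)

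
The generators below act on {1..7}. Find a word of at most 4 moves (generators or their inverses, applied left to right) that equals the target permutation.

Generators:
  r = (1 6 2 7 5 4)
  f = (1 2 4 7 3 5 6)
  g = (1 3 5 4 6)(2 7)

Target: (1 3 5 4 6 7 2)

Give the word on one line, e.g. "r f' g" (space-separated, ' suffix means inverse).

f r' f' g'

  after f: (1 2 4 7 3 5 6)
  after r': (1 6 4 2 5)(3 7)
  after f': (1 5 6 2 3 4)
  after g': (1 3 5 4 6 7 2)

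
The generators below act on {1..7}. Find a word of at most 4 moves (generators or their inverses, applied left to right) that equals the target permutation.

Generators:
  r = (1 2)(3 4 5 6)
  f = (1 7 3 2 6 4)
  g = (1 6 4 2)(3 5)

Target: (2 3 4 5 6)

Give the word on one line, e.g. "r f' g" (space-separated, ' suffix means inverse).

  after g': (1 2 4 6)(3 5)
  after r': (2 3 4 5 6)

g' r'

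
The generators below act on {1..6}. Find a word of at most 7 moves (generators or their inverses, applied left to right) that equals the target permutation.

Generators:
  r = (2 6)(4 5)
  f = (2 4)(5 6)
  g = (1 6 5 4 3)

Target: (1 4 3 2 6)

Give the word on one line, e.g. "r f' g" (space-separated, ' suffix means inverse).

  after r: (2 6)(4 5)
  after f: (2 5)(4 6)
  after g': (1 3 4)(2 6 5)
  after f: (1 3 2 5 4)
  after g': (1 4 3 2 6)

r f g' f g'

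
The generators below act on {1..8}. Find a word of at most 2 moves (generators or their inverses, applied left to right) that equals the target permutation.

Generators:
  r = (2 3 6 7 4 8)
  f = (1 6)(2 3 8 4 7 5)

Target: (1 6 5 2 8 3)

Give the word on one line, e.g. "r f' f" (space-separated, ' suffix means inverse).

r f

  after r: (2 3 6 7 4 8)
  after f: (1 6 5 2 8 3)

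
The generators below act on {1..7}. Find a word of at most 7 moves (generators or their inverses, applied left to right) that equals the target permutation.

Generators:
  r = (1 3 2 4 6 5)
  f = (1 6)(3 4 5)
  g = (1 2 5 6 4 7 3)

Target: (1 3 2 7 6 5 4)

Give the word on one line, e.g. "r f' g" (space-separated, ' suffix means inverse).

  after r: (1 3 2 4 6 5)
  after g: (2 7 3 5)
  after f': (1 6)(2 7 5)(3 4)
  after f': (2 7 4 5)
  after r: (1 3 2 7 6 5 4)

r g f' f' r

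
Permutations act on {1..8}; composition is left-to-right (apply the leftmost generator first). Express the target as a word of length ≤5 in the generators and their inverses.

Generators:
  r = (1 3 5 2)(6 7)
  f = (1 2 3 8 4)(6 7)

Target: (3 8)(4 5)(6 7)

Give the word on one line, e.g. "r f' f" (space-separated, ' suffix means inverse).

  after r: (1 3 5 2)(6 7)
  after f: (1 8 4)(3 5)
  after f: (1 4 2 3 5 8)(6 7)
  after r': (1 4 5 8 2)
  after f: (3 8)(4 5)(6 7)

r f f r' f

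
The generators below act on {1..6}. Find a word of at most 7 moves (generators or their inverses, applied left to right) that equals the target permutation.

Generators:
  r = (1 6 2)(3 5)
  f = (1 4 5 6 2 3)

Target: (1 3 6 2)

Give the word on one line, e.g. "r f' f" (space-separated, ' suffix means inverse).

r f r' r' f'

  after r: (1 6 2)(3 5)
  after f: (1 2 4 5)(3 6)
  after r': (1 6 5 2 4 3)
  after r': (2 4 5 6 3)
  after f': (1 3 6 2)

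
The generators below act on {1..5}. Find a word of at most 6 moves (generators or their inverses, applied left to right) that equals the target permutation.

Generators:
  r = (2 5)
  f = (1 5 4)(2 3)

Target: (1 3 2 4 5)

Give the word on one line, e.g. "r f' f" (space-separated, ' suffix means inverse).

f' f' r f

  after f': (1 4 5)(2 3)
  after f': (1 5 4)
  after r: (1 2 5 4)
  after f: (1 3 2 4 5)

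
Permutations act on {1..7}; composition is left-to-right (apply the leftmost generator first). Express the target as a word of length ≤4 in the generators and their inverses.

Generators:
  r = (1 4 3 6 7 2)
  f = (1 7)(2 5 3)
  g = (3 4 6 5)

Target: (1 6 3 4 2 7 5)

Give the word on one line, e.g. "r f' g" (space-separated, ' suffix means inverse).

f' g r' f

  after f': (1 7)(2 3 5)
  after g: (1 7)(2 4 6 5)
  after r': (1 6 5 7 2)(3 4)
  after f: (1 6 3 4 2 7 5)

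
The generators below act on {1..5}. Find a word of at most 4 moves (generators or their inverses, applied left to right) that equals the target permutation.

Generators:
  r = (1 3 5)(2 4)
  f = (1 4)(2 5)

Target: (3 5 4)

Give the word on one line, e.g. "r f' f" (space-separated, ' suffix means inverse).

  after r': (1 5 3)(2 4)
  after f: (1 2)(3 4 5)
  after r': (1 4 3 2 5)
  after f: (3 5 4)

r' f r' f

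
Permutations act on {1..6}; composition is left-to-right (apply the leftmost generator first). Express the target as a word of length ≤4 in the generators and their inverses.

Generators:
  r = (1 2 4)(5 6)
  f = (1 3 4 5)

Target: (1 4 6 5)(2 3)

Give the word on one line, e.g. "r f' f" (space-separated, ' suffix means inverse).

r' r' f' r

  after r': (1 4 2)(5 6)
  after r': (1 2 4)
  after f': (1 2 3)(4 5)
  after r: (1 4 6 5)(2 3)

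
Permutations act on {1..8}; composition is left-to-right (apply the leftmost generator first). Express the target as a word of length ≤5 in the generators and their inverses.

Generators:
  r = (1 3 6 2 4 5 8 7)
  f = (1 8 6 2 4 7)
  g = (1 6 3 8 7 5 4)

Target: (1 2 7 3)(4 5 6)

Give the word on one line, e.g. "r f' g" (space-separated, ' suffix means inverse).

  after r: (1 3 6 2 4 5 8 7)
  after r: (1 6 4 8)(2 5 7 3)
  after r: (1 2 8 3 4 7 6 5)
  after g: (1 2 7 3)(4 5 6)

r r r g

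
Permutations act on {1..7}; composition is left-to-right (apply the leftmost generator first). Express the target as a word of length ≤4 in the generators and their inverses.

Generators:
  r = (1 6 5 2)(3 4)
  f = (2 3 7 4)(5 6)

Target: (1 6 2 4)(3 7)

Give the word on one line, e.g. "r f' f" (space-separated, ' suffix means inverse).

f r

  after f: (2 3 7 4)(5 6)
  after r: (1 6 2 4)(3 7)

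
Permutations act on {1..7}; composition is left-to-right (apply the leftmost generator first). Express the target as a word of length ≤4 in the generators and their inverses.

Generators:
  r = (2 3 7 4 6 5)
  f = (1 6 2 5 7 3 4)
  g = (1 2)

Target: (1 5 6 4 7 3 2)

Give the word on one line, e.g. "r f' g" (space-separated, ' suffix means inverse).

g' r'

  after g': (1 2)
  after r': (1 5 6 4 7 3 2)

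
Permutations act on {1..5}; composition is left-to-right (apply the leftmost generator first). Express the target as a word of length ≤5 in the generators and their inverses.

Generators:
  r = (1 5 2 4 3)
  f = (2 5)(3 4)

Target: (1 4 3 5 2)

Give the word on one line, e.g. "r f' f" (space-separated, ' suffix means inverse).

f' r' f'

  after f': (2 5)(3 4)
  after r': (1 3 2)
  after f': (1 4 3 5 2)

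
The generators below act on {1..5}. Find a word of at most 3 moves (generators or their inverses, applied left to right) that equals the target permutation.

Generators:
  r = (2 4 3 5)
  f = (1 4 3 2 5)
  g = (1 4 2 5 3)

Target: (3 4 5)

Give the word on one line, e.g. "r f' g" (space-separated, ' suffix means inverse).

  after f: (1 4 3 2 5)
  after g': (3 4 5)

f g'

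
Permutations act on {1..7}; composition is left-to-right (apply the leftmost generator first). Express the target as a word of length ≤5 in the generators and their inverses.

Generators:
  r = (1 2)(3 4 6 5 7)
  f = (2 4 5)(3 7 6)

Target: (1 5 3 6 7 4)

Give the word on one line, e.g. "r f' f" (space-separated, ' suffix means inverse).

f' r r r f'

  after f': (2 5 4)(3 6 7)
  after r: (1 2 7 4)(3 5 6)
  after r: (2 3 7 6 4)
  after r: (1 2 4)(5 7)
  after f': (1 5 3 6 7 4)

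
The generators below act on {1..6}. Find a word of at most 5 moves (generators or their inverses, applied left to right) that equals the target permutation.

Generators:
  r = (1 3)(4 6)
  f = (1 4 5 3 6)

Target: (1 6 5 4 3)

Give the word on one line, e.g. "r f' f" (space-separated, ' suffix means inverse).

  after f': (1 6 3 5 4)
  after r: (1 4 3 5 6)
  after f': (3 4 5)
  after r: (1 3 6 4 5)
  after f: (1 6 5 4 3)

f' r f' r f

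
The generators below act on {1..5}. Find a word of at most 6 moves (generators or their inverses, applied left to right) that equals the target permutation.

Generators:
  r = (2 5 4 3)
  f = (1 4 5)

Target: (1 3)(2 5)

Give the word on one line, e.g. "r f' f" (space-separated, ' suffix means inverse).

  after f': (1 5 4)
  after r': (1 2 3 4)
  after r': (1 3 5 2 4)
  after f: (1 3)(2 5)

f' r' r' f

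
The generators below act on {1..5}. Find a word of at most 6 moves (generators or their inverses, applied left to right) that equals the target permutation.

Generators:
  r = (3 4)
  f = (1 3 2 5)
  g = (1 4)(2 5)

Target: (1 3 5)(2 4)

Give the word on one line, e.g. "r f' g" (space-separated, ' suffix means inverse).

  after g': (1 4)(2 5)
  after f: (1 4 3 2)
  after f: (1 4 2 3 5)
  after r': (1 3 5)(2 4)

g' f f r'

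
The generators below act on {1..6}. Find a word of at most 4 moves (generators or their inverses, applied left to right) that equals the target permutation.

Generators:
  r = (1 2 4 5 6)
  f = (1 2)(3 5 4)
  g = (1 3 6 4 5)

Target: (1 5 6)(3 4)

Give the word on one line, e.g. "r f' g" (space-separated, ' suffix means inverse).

  after g: (1 3 6 4 5)
  after r': (1 3 5 6 2)
  after f: (1 5 6)(3 4)

g r' f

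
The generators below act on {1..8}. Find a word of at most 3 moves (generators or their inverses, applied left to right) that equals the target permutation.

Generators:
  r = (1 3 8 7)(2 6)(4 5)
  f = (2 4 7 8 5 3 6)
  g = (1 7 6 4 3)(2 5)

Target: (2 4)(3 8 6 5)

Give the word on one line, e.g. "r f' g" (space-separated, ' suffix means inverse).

  after r: (1 3 8 7)(2 6)(4 5)
  after g: (2 4)(3 8 6 5)

r g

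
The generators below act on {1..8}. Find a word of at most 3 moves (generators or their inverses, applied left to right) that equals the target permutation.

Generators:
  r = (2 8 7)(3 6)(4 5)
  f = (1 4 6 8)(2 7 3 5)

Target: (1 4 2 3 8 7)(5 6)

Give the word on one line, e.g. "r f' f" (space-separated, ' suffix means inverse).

  after r': (2 7 8)(3 6)(4 5)
  after f: (1 4 2 3 8 7)(5 6)

r' f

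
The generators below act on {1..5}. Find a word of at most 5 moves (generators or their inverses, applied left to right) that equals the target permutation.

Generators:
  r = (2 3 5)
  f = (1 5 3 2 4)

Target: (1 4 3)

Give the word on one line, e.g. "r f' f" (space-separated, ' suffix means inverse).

  after r: (2 3 5)
  after f': (1 4 2 5 3)
  after r: (1 4 3)

r f' r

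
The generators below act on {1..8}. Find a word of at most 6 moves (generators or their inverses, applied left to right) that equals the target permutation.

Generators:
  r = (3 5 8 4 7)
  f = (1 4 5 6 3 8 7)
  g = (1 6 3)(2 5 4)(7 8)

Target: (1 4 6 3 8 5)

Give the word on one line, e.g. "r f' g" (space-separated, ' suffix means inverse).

  after g': (1 3 6)(2 4 5)(7 8)
  after r': (1 7 5 2 8 4 3 6)
  after g: (1 8 2 7 4)
  after r': (1 5 3 7 8 2 4)
  after g: (1 4 6 3 8 5)

g' r' g r' g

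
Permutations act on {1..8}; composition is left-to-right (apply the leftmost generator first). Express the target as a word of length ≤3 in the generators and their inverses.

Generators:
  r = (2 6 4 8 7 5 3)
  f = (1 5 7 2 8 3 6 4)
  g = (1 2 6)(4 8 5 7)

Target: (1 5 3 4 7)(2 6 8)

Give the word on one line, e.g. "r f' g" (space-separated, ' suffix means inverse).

  after g': (1 6 2)(4 7 5 8)
  after f': (1 3 8 6 7)(2 4 5)
  after r': (1 5 3 4 7)(2 6 8)

g' f' r'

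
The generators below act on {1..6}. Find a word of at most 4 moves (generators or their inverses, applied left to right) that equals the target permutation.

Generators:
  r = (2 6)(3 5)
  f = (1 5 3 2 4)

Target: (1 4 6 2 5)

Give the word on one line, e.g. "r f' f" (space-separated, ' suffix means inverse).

f' r

  after f': (1 4 2 3 5)
  after r: (1 4 6 2 5)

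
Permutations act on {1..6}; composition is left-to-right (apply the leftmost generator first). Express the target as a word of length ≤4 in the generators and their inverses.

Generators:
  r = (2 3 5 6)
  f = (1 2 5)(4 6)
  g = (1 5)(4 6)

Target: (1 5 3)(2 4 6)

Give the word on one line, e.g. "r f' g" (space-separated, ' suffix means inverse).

  after r': (2 6 5 3)
  after f': (1 5 3)(2 4 6)

r' f'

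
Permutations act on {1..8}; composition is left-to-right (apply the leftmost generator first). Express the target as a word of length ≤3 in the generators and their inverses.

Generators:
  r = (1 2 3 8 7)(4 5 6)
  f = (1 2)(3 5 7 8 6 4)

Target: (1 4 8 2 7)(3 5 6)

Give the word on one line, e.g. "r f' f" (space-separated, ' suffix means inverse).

r r f'

  after r: (1 2 3 8 7)(4 5 6)
  after r: (1 3 7 2 8)(4 6 5)
  after f': (1 4 8 2 7)(3 5 6)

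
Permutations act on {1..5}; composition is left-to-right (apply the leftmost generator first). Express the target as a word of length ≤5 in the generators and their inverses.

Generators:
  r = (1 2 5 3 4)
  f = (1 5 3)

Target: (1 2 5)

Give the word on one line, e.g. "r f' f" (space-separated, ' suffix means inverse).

  after r': (1 4 3 5 2)
  after f': (1 4 5 2 3)
  after r: (2 4 3)
  after r: (1 2)(3 5)
  after f: (1 2 5)

r' f' r r f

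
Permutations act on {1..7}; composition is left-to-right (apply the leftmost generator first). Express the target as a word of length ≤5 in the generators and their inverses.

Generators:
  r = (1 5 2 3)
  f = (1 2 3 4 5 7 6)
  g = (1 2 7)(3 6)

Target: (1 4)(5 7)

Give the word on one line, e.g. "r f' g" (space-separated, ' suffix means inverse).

f f f g' r

  after f: (1 2 3 4 5 7 6)
  after f: (1 3 5 6 2 4 7)
  after f: (1 4 6 3 7 2 5)
  after g': (1 4 3 2 5 7)
  after r: (1 4)(5 7)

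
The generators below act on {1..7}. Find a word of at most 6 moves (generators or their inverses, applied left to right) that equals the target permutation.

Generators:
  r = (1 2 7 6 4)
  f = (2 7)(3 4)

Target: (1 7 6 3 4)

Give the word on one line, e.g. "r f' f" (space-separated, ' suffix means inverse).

  after r': (1 4 6 7 2)
  after r': (1 6 2 4 7)
  after r': (1 7 4 2 6)
  after r': (1 2 7 6 4)
  after f: (1 7 6 3 4)

r' r' r' r' f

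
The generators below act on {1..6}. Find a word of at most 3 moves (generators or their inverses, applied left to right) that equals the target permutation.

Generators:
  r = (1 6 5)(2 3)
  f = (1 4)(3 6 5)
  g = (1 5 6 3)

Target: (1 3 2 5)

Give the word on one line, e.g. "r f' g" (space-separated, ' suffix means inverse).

  after r': (1 5 6)(2 3)
  after g': (2 6 3)
  after g': (1 3 2 5)

r' g' g'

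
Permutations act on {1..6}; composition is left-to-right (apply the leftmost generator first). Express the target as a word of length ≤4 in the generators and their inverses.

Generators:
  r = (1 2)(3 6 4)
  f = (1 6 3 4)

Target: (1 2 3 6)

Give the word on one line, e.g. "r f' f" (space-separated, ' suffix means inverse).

r' f f

  after r': (1 2)(3 4 6)
  after f: (1 2 6 4 3)
  after f: (1 2 3 6)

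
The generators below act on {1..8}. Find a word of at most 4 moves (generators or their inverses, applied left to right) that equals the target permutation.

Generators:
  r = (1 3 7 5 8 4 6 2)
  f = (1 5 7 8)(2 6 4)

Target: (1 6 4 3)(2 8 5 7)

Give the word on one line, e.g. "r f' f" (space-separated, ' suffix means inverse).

f r r f'

  after f: (1 5 7 8)(2 6 4)
  after r: (1 8 3 7 4)
  after r: (1 4 3 5 8 7 6 2)
  after f': (1 6 4 3)(2 8 5 7)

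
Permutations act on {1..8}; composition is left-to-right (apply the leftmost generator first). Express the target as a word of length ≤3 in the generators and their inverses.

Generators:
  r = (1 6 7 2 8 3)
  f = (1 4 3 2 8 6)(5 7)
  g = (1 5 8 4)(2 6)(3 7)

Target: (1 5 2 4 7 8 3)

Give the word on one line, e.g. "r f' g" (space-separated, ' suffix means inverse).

f' r' g

  after f': (1 6 8 2 3 4)(5 7)
  after r': (2 8 7 5 6)(3 4)
  after g: (1 5 2 4 7 8 3)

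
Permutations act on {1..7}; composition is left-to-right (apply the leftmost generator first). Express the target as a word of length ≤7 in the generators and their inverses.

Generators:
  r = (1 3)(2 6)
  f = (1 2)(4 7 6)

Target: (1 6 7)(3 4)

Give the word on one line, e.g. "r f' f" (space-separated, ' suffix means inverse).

f' r f' r' f

  after f': (1 2)(4 6 7)
  after r: (1 6 7 4 2 3)
  after f': (1 7 6 4)(2 3)
  after r': (1 7 2)(3 6 4)
  after f: (1 6 7)(3 4)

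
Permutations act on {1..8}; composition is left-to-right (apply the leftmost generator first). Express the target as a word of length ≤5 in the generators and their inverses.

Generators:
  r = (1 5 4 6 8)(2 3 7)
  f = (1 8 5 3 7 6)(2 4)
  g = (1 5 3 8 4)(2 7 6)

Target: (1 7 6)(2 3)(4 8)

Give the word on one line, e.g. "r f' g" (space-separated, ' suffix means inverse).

f r f' f'

  after f: (1 8 5 3 7 6)(2 4)
  after r: (2 6 5 7 8 4 3)
  after f': (1 6 8 2 7)(3 4 5)
  after f': (1 7 6)(2 3)(4 8)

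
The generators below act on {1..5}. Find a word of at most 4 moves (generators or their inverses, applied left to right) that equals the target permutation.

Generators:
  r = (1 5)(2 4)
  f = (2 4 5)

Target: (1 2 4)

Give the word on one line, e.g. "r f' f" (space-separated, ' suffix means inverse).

f' f' r f

  after f': (2 5 4)
  after f': (2 4 5)
  after r: (1 5 4)
  after f: (1 2 4)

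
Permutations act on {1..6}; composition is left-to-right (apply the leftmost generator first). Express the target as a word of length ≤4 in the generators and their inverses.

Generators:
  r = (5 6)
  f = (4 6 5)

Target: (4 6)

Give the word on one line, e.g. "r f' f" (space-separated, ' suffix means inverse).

  after r': (5 6)
  after f: (4 6)

r' f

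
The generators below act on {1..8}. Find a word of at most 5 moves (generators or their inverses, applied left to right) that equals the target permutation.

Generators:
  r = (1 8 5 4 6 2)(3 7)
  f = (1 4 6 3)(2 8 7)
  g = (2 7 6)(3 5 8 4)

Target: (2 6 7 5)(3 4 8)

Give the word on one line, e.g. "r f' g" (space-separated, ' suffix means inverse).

  after f: (1 4 6 3)(2 8 7)
  after r': (1 5 8 3 2)(6 7)
  after r': (1 8 7 4 5)(3 6)
  after r': (2 6 7 5)(3 4 8)

f r' r' r'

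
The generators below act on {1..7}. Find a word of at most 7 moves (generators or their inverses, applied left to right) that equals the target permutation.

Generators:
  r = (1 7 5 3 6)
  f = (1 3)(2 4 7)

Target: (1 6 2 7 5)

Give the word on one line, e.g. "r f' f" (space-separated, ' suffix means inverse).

  after f': (1 3)(2 7 4)
  after r: (1 6)(2 5 3 7 4)
  after r: (2 3 5 6 7 4)
  after f: (1 3 5 6 2)
  after r: (1 6 2 7 5)

f' r r f r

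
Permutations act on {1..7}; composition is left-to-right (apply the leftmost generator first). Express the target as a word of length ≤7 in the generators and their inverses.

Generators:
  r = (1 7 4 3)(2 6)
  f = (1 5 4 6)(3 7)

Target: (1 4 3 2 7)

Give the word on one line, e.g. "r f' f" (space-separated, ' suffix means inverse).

  after f': (1 6 4 5)(3 7)
  after r: (1 2 6 3 4 5 7)
  after f: (1 2)(3 6 7 5)
  after r': (1 6)(2 3)(4 7 5)
  after f': (1 4 3 2 7)

f' r f r' f'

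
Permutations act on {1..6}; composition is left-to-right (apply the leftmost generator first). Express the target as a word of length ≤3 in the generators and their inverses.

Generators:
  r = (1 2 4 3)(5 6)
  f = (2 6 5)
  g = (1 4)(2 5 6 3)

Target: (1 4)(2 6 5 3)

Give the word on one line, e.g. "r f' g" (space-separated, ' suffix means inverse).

f f g

  after f: (2 6 5)
  after f: (2 5 6)
  after g: (1 4)(2 6 5 3)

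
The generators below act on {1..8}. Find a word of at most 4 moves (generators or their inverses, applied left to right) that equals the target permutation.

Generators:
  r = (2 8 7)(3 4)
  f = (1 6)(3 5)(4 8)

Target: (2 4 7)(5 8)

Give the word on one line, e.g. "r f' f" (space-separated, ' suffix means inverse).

  after f: (1 6)(3 5)(4 8)
  after r: (1 6)(2 8 3 5 4 7)
  after f: (2 4 7)(5 8)

f r f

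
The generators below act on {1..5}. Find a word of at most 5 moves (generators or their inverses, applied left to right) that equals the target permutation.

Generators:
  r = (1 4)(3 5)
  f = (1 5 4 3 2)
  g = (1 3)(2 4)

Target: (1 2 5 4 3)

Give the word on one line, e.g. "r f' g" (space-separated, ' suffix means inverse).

f' r' g g

  after f': (1 2 3 4 5)
  after r': (1 2 5 4 3)
  after g: (1 4)(2 5)
  after g: (1 2 5 4 3)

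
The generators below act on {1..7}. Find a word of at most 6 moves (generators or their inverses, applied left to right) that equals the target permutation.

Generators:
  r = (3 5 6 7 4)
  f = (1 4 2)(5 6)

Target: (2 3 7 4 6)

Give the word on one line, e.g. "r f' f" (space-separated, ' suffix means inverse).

  after r: (3 5 6 7 4)
  after f': (1 2 4 3 6 7)
  after r: (1 2 3 7)(4 5 6)
  after f: (2 3 7 4 6)

r f' r f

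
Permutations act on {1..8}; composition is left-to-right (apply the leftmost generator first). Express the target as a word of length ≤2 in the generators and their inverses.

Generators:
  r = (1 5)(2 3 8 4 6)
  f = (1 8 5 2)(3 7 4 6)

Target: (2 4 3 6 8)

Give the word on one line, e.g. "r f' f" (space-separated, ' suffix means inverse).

r' r'

  after r': (1 5)(2 6 4 8 3)
  after r': (2 4 3 6 8)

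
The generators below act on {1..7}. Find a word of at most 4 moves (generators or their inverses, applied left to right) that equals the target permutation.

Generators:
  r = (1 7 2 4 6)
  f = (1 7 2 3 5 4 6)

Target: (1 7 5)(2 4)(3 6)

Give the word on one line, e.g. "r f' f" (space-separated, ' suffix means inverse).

  after f': (1 6 4 5 3 2 7)
  after f': (1 4 3 7 6 5 2)
  after r': (1 2 6 5 7 4 3)
  after f': (1 7 5)(2 4)(3 6)

f' f' r' f'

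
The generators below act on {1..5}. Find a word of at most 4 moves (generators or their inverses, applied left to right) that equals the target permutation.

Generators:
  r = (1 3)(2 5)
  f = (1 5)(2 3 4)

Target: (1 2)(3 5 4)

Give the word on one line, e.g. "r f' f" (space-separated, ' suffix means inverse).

  after r: (1 3)(2 5)
  after f': (1 2)(3 5 4)

r f'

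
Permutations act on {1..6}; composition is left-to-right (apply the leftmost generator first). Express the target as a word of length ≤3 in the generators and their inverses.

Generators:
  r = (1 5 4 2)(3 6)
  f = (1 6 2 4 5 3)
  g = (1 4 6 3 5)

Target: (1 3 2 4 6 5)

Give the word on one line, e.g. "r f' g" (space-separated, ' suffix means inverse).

  after g': (1 5 3 6 4)
  after f: (1 3 2 4 6 5)

g' f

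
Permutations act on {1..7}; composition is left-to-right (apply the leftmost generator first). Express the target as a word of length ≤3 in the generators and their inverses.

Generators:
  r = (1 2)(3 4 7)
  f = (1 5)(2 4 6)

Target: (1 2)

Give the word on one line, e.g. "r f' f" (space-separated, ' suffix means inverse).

  after r: (1 2)(3 4 7)
  after r: (3 7 4)
  after r: (1 2)

r r r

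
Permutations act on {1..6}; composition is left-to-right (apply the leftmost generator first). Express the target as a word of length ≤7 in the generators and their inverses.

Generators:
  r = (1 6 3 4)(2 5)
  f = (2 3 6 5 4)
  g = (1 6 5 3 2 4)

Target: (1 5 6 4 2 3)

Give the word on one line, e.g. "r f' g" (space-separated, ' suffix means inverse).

  after f': (2 4 5 6 3)
  after g': (1 4 6 5)
  after r: (2 5 6)(3 4)
  after r: (1 6 5 3)
  after f: (1 5 6 4 2 3)

f' g' r r f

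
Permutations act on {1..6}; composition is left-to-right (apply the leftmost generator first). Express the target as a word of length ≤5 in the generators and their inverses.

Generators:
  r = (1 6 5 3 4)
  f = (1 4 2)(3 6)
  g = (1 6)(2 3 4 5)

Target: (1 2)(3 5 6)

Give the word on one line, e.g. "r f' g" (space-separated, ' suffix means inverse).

  after g: (1 6)(2 3 4 5)
  after f: (1 3 2 6 4 5)
  after g': (1 2)(3 5 6)

g f g'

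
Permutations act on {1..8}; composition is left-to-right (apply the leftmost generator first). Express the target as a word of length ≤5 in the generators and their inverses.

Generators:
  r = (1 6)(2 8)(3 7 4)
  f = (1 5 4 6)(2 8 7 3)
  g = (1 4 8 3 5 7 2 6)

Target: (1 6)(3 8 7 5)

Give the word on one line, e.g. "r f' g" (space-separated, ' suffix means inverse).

  after r': (1 6)(2 8)(3 4 7)
  after g': (1 2 4 5 3)(7 8)
  after r: (1 8 4 5 7 2 3 6)
  after f': (1 2 7 3 4)(5 8)
  after g: (1 6)(3 8 7 5)

r' g' r f' g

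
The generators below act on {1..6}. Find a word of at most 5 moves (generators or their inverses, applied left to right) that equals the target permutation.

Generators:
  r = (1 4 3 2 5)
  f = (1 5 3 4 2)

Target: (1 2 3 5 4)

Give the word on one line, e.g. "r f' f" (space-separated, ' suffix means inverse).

f' r' f f

  after f': (1 2 4 3 5)
  after r': (1 3 2)
  after f: (1 4 2 5 3)
  after f: (1 2 3 5 4)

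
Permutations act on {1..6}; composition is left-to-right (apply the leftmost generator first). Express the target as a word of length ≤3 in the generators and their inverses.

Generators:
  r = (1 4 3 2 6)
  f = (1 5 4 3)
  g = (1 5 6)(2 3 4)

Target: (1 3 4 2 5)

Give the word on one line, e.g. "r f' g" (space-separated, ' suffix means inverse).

r g'

  after r: (1 4 3 2 6)
  after g': (1 3 4 2 5)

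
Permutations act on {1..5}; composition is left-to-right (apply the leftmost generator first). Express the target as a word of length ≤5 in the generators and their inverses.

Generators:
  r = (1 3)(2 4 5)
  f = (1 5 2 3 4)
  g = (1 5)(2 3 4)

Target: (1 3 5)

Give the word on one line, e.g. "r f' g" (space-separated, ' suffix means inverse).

  after r': (1 3)(2 5 4)
  after f': (1 2)(3 4 5)
  after g': (1 4)(2 5)
  after r': (1 2 4 3)
  after g: (1 3 5)

r' f' g' r' g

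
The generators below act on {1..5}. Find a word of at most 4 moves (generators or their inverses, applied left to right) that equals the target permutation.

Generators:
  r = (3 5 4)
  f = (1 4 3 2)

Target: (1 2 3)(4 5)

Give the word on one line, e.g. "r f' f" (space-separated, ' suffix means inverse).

r' f'

  after r': (3 4 5)
  after f': (1 2 3)(4 5)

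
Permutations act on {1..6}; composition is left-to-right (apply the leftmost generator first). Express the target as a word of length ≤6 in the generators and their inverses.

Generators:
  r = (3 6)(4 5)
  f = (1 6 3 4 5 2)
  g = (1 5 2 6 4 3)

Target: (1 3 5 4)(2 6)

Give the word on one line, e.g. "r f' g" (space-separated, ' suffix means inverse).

  after r: (3 6)(4 5)
  after g': (1 3 2 5 6 4)
  after f': (1 6 3 5)(2 4)
  after g: (1 4 6)(2 3)
  after f': (1 3 5 4)(2 6)

r g' f' g f'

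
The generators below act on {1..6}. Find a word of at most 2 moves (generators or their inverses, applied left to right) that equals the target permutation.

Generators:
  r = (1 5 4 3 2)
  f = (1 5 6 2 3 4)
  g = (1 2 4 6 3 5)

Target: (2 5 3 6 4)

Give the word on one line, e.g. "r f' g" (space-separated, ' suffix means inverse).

f g

  after f: (1 5 6 2 3 4)
  after g: (2 5 3 6 4)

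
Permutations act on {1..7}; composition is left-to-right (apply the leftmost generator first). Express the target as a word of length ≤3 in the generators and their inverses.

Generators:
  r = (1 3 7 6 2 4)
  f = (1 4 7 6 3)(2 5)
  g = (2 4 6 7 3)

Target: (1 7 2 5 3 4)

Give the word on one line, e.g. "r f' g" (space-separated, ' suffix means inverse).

  after f': (1 3 6 7 4)(2 5)
  after g': (1 7 2 5 3 4)

f' g'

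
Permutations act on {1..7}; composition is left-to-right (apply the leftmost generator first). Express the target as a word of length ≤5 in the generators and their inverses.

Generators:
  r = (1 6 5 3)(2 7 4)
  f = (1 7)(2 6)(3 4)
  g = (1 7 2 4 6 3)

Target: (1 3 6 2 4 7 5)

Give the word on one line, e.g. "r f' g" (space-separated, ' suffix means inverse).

  after r: (1 6 5 3)(2 7 4)
  after f: (1 2)(3 7)(4 6 5)
  after r': (1 4)(2 3)(5 7)
  after f': (1 3 6 2 4 7 5)

r f r' f'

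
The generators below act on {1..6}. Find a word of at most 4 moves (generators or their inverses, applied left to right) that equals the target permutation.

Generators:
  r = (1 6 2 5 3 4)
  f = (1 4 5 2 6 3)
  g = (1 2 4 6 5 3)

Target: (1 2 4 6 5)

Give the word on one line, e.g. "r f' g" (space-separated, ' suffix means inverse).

  after f: (1 4 5 2 6 3)
  after g': (1 2 4 6 5)

f g'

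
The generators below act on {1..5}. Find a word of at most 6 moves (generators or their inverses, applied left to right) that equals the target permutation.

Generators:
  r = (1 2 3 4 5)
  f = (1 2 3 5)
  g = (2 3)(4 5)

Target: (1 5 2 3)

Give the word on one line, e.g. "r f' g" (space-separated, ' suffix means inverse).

g' r' g' f' r

  after g': (2 3)(4 5)
  after r': (1 5 3)
  after g': (1 4 5 2 3)
  after f': (1 4 3 5)
  after r: (1 5 2 3)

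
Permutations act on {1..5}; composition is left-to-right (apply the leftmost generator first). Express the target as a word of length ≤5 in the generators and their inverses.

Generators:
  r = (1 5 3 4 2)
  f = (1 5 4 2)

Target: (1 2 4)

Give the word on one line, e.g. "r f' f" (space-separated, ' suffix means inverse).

r' f' f' r' r'

  after r': (1 2 4 3 5)
  after f': (1 4 3)(2 5)
  after f': (1 5 4 3 2)
  after r': (3 4 5)
  after r': (1 2 4)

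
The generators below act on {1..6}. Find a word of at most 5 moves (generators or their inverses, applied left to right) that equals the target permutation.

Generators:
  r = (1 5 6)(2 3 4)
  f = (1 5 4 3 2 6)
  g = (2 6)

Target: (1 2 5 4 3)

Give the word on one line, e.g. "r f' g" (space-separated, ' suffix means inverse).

f f r

  after f: (1 5 4 3 2 6)
  after f: (1 4 2)(3 6 5)
  after r: (1 2 5 4 3)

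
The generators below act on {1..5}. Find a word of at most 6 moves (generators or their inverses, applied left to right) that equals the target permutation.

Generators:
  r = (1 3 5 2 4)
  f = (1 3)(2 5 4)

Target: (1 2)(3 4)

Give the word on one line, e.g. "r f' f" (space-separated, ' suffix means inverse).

f' r f r'

  after f': (1 3)(2 4 5)
  after r: (1 5 4 2)
  after f: (1 4 5 2 3)
  after r': (1 2)(3 4)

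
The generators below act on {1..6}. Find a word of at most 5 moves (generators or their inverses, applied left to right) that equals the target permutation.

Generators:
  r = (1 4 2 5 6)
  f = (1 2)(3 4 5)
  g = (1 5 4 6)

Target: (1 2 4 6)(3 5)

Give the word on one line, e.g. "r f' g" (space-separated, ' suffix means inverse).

  after g': (1 6 4 5)
  after r: (2 5 4 6)
  after f': (1 2 4 6)(3 5)

g' r f'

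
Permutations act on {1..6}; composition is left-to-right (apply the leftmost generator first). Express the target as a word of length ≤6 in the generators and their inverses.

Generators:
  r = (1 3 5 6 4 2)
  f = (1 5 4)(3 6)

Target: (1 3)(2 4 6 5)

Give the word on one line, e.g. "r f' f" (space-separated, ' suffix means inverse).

  after r': (1 2 4 6 5 3)
  after r': (1 4 5)(2 6 3)
  after r': (1 6)(2 5)(3 4)
  after f: (1 3)(2 4 6 5)

r' r' r' f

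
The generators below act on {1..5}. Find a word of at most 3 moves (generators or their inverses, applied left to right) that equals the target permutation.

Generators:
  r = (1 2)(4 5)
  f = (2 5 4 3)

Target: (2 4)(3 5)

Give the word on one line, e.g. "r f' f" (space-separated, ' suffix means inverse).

f f

  after f: (2 5 4 3)
  after f: (2 4)(3 5)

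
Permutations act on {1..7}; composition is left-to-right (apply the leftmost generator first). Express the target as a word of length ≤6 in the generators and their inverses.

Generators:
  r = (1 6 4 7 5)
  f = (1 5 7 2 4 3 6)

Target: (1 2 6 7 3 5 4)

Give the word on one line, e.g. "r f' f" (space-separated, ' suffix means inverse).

f r' f' r' f

  after f: (1 5 7 2 4 3 6)
  after r': (1 7 2 6 5 4 3)
  after f': (1 5 2 3 6)
  after r': (1 7 4 6 5 2 3)
  after f: (1 2 6 7 3 5 4)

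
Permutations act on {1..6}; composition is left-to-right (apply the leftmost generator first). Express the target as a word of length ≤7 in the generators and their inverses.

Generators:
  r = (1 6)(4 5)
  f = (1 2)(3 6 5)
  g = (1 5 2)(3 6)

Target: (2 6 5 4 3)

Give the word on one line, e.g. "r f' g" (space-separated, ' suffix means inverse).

r f' g f g'

  after r: (1 6)(4 5)
  after f': (1 3 5 4 6 2)
  after g: (1 6)(2 5 4 3)
  after f: (1 5 4 6 2 3)
  after g': (2 6 5 4 3)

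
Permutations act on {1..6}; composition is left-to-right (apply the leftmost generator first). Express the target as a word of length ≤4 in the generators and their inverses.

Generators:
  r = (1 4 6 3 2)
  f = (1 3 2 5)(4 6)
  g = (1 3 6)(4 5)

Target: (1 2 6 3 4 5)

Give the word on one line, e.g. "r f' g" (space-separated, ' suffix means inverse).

f' f' g'

  after f': (1 5 2 3)(4 6)
  after f': (1 2)(3 5)
  after g': (1 2 6 3 4 5)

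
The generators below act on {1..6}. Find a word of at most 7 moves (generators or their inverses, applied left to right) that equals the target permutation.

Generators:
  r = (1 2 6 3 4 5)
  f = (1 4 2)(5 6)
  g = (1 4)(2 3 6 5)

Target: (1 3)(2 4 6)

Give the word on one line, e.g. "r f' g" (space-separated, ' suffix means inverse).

r f r' g' g'

  after r: (1 2 6 3 4 5)
  after f: (2 5 4 6 3)
  after r': (1 5 3)(2 4)
  after g': (1 6 3 4 5 2)
  after g': (1 3)(2 4 6)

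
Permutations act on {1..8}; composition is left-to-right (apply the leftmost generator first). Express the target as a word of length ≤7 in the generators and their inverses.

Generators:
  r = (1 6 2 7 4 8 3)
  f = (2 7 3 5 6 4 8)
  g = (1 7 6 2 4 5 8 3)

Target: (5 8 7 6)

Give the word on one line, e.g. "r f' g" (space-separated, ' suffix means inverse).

g f r f' f'

  after g: (1 7 6 2 4 5 8 3)
  after f: (1 3)(2 8 5)(4 6 7)
  after r: (2 3 6 4)(5 7 8)
  after f': (2 7 4 8 3 5)
  after f': (5 8 7 6)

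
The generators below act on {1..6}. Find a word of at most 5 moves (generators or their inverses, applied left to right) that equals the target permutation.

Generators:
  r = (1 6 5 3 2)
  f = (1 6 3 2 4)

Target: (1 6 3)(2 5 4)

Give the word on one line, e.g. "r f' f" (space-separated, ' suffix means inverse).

  after r': (1 2 3 5 6)
  after r': (1 3 6 2 5)
  after f': (1 6 3)(2 5 4)

r' r' f'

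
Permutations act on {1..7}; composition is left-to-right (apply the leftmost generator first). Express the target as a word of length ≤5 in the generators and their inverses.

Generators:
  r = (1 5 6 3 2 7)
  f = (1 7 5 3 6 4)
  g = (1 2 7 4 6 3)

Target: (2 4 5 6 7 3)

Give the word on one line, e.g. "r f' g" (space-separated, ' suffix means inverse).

r g r'

  after r: (1 5 6 3 2 7)
  after g: (1 5 3 7 2 4 6)
  after r': (2 4 5 6 7 3)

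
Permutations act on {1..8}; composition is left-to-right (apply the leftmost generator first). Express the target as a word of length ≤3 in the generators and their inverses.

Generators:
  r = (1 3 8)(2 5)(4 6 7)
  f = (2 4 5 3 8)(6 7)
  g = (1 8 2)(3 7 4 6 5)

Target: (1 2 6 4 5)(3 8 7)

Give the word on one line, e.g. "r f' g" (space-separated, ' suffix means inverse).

f f g'

  after f: (2 4 5 3 8)(6 7)
  after f: (2 5 8 4 3)
  after g': (1 2 6 4 5)(3 8 7)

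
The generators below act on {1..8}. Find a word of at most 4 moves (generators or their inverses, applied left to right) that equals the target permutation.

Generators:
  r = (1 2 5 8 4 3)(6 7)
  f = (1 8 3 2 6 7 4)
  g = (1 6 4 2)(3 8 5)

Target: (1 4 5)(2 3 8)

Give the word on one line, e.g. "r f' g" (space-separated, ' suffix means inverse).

  after r': (1 3 4 8 5 2)(6 7)
  after r': (1 4 5)(2 3 8)

r' r'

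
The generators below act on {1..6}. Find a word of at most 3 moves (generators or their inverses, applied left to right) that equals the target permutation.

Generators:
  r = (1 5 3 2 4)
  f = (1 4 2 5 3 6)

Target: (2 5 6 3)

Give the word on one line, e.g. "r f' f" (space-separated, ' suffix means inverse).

  after r': (1 4 2 3 5)
  after f': (2 5 6 3)

r' f'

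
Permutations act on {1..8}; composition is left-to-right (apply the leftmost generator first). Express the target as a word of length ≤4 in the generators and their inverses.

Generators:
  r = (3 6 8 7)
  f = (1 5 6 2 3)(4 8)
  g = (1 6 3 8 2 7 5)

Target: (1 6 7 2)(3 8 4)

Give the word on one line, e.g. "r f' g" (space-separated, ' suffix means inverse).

f' g'

  after f': (1 3 2 6 5)(4 8)
  after g': (1 6 7 2)(3 8 4)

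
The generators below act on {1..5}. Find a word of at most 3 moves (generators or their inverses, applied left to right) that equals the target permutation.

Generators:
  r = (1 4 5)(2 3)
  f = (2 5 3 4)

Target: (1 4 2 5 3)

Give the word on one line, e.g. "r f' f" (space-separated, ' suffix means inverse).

f' r

  after f': (2 4 3 5)
  after r: (1 4 2 5 3)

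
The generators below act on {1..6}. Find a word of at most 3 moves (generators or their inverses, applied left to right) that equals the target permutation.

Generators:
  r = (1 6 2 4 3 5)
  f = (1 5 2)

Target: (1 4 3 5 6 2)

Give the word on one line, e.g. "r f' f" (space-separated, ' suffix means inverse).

  after f': (1 2 5)
  after r: (1 4 3 5 6 2)

f' r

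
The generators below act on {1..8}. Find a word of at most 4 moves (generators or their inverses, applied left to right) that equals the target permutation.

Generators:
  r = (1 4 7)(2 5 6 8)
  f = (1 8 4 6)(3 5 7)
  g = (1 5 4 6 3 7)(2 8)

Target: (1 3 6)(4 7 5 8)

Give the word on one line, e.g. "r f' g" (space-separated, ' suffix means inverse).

  after r': (1 7 4)(2 8 6 5)
  after g': (1 3 6)(4 7 5 8)

r' g'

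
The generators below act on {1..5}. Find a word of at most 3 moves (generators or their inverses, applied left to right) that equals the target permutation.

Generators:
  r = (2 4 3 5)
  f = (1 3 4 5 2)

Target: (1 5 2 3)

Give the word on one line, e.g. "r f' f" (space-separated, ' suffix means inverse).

f r' f

  after f: (1 3 4 5 2)
  after r': (1 4 3 2)
  after f: (1 5 2 3)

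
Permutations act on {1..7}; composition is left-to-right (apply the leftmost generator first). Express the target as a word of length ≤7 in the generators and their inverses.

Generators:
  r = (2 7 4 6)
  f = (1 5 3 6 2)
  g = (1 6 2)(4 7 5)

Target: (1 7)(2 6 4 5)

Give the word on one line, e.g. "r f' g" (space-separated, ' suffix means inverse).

g' f' r' r' f

  after g': (1 2 6)(4 5 7)
  after f': (1 6 2 3 5 7 4)
  after r': (1 4)(2 3 5)
  after r': (1 7 2 3 5 6 4)
  after f: (1 7)(2 6 4 5)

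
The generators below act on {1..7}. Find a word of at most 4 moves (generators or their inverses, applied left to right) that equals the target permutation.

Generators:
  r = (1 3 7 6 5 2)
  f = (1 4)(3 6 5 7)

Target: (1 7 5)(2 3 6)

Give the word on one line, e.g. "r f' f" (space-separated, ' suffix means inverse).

r r

  after r: (1 3 7 6 5 2)
  after r: (1 7 5)(2 3 6)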